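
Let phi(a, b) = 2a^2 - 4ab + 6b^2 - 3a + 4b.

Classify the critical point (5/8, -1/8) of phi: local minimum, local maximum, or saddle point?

local minimum

The Hessian of phi is constant: H = [[4, -4], [-4, 12]].
det(H) = 4·12 − (-4)² = 32.
det(H) > 0 and tr(H) = 16 > 0, so H is positive definite and the point is a local minimum.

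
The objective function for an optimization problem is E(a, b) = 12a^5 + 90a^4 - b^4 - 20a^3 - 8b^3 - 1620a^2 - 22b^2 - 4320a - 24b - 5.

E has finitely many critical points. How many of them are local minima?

2

E separates as a function of a plus a function of b, so ∇E=0 decouples.
∂E/∂a = 60(a - 3)(a + 2)(a + 3)(a + 4) = 0 at a ∈ {-4, -3, -2, 3}; ∂E/∂b = -4(b + 1)(b + 2)(b + 3) = 0 at b ∈ {-3, -2, -1}.
The Hessian is diagonal: diag(E_aa, E_bb). Second derivatives: E_aa(-4)=-840, E_aa(-3)=360, E_aa(-2)=-600, E_aa(3)=12600; E_bb(-3)=-8, E_bb(-2)=4, E_bb(-1)=-8.
Local minima occur where both diagonal entries positive: (-3, -2), (3, -2). Count: 2.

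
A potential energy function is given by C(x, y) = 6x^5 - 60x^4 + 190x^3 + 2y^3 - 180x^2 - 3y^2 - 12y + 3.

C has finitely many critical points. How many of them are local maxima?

2

C separates as a function of x plus a function of y, so ∇C=0 decouples.
∂C/∂x = 30x(x - 4)(x - 3)(x - 1) = 0 at x ∈ {0, 1, 3, 4}; ∂C/∂y = 6(y - 2)(y + 1) = 0 at y ∈ {-1, 2}.
The Hessian is diagonal: diag(C_xx, C_yy). Second derivatives: C_xx(0)=-360, C_xx(1)=180, C_xx(3)=-180, C_xx(4)=360; C_yy(-1)=-18, C_yy(2)=18.
Local maxima occur where both diagonal entries negative: (0, -1), (3, -1). Count: 2.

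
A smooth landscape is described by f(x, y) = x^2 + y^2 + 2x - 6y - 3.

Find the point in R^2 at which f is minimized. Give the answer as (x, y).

f(x,y) separates as P(x) + Q(y) − 3, so its minimum is min P + min Q − 3.
P'(x) = 2x + 2 vanishes at x ∈ {-1}; Q'(y) = 2y - 6 vanishes at y ∈ {3}.
Local minima of P (where P''>0): P(-1)=-1. Local minima of Q: Q(3)=-9.
So the global minimum of f is P(-1) + Q(3) − 3 = -1 − 9 − 3 = -13, attained at (-1, 3).

(-1, 3)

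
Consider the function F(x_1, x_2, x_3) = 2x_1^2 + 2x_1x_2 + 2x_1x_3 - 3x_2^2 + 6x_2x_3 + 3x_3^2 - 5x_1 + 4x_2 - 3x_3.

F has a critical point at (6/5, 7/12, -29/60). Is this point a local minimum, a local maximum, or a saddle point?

The Hessian is constant: H = [[4, 2, 2], [2, -6, 6], [2, 6, 6]].
Leading principal minors: Δ₁ = 4, Δ₂ = -28, Δ₃ = -240.
The minors fit neither the all-positive nor the alternating-sign pattern, so H is indefinite: a saddle point.

saddle point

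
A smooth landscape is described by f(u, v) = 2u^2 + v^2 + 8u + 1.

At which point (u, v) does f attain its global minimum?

(-2, 0)

f(u,v) separates as P(u) + Q(v) + 1, so its minimum is min P + min Q + 1.
P'(u) = 4u + 8 vanishes at u ∈ {-2}; Q'(v) = 2v vanishes at v ∈ {0}.
Local minima of P (where P''>0): P(-2)=-8. Local minima of Q: Q(0)=0.
So the global minimum of f is P(-2) + Q(0) + 1 = -8 + 0 + 1 = -7, attained at (-2, 0).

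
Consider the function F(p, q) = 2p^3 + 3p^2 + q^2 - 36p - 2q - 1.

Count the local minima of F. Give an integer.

1

F separates as a function of p plus a function of q, so ∇F=0 decouples.
∂F/∂p = 6(p - 2)(p + 3) = 0 at p ∈ {-3, 2}; ∂F/∂q = 2(q - 1) = 0 at q ∈ {1}.
The Hessian is diagonal: diag(F_pp, F_qq). Second derivatives: F_pp(-3)=-30, F_pp(2)=30; F_qq(1)=2.
Local minima occur where both diagonal entries positive: (2, 1). Count: 1.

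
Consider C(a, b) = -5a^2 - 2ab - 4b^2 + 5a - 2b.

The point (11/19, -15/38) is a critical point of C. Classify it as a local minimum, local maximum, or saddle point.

local maximum

The Hessian of C is constant: H = [[-10, -2], [-2, -8]].
det(H) = (-10)·(-8) − (-2)² = 76.
det(H) > 0 and tr(H) = -18 < 0, so H is negative definite and the point is a local maximum.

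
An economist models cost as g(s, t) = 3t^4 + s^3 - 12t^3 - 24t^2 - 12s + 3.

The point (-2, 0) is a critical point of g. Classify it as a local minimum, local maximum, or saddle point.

The mixed partial ∂²g/∂s∂t is 0, so the Hessian at any point is diag(g_ss, g_tt) = diag(6s, 12(3t^2 - 6t - 4)).
At (-2, 0): H = diag(-12, -48).
Both eigenvalues are negative, so H is negative definite: a local maximum.

local maximum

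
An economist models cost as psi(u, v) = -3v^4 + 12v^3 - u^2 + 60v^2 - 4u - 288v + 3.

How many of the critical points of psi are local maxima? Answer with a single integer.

psi separates as a function of u plus a function of v, so ∇psi=0 decouples.
∂psi/∂u = -2(u + 2) = 0 at u ∈ {-2}; ∂psi/∂v = -12(v - 4)(v - 2)(v + 3) = 0 at v ∈ {-3, 2, 4}.
The Hessian is diagonal: diag(psi_uu, psi_vv). Second derivatives: psi_uu(-2)=-2; psi_vv(-3)=-420, psi_vv(2)=120, psi_vv(4)=-168.
Local maxima occur where both diagonal entries negative: (-2, -3), (-2, 4). Count: 2.

2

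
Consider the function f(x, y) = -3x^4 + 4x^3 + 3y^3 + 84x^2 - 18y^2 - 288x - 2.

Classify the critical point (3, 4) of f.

saddle point

The mixed partial ∂²f/∂x∂y is 0, so the Hessian at any point is diag(f_xx, f_yy) = diag(12(-3x^2 + 2x + 14), 18(y - 2)).
At (3, 4): H = diag(-84, 36).
The eigenvalues have opposite signs, so H is indefinite: a saddle point.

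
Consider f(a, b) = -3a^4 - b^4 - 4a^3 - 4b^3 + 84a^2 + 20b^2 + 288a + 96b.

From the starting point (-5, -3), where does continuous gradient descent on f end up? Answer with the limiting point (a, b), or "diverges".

f is separable, so gradient descent decouples: a follows -∂f/∂a, b follows -∂f/∂b.
∂f/∂a = -12(a - 4)(a + 2)(a + 3); at a=-5 this is 648, so a decreases.
∂f/∂b = -4(b - 3)(b + 2)(b + 4); at b=-3 this is -24, so b increases.
The a-coordinate has no critical point in that direction and runs off to infinity.

diverges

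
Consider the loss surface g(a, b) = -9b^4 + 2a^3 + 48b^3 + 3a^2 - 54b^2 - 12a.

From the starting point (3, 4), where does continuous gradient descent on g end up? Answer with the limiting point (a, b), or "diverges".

g is separable, so gradient descent decouples: a follows -∂g/∂a, b follows -∂g/∂b.
∂g/∂a = 6(a - 1)(a + 2); at a=3 this is 60, so a decreases.
∂g/∂b = -36b(b - 3)(b - 1); at b=4 this is -432, so b increases.
The b-coordinate has no critical point in that direction and runs off to infinity.

diverges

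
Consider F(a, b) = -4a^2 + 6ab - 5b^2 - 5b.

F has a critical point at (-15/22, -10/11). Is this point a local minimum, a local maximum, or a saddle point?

local maximum

The Hessian of F is constant: H = [[-8, 6], [6, -10]].
det(H) = (-8)·(-10) − 6² = 44.
det(H) > 0 and tr(H) = -18 < 0, so H is negative definite and the point is a local maximum.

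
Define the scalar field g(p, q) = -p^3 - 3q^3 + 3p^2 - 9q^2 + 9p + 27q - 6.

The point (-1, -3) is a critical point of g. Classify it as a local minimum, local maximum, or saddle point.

local minimum

The mixed partial ∂²g/∂p∂q is 0, so the Hessian at any point is diag(g_pp, g_qq) = diag(6(-p + 1), -18(q + 1)).
At (-1, -3): H = diag(12, 36).
Both eigenvalues are positive, so H is positive definite: a local minimum.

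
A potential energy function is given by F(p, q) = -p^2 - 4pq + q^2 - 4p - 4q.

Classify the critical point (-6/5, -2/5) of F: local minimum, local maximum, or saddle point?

The Hessian of F is constant: H = [[-2, -4], [-4, 2]].
det(H) = (-2)·2 − (-4)² = -20.
Since det(H) < 0, H is indefinite and the critical point is a saddle point.

saddle point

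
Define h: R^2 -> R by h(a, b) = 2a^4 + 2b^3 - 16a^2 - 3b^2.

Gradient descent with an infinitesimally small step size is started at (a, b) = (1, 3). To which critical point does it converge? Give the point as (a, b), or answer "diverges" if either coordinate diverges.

h is separable, so gradient descent decouples: a follows -∂h/∂a, b follows -∂h/∂b.
∂h/∂a = 8a(a - 2)(a + 2); at a=1 this is -24, so a increases.
∂h/∂b = 6b(b - 1); at b=3 this is 36, so b decreases.
a converges to its nearest critical value 2 (a local min of the a-part); b converges to 1. The iterate converges to (2, 1).

(2, 1)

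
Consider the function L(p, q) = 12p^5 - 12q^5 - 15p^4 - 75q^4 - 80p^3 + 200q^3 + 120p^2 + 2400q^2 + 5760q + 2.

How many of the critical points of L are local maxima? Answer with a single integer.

L separates as a function of p plus a function of q, so ∇L=0 decouples.
∂L/∂p = 60p(p - 2)(p - 1)(p + 2) = 0 at p ∈ {-2, 0, 1, 2}; ∂L/∂q = -60(q - 4)(q + 2)(q + 3)(q + 4) = 0 at q ∈ {-4, -3, -2, 4}.
The Hessian is diagonal: diag(L_pp, L_qq). Second derivatives: L_pp(-2)=-1440, L_pp(0)=240, L_pp(1)=-180, L_pp(2)=480; L_qq(-4)=960, L_qq(-3)=-420, L_qq(-2)=720, L_qq(4)=-20160.
Local maxima occur where both diagonal entries negative: (-2, -3), (-2, 4), (1, -3), (1, 4). Count: 4.

4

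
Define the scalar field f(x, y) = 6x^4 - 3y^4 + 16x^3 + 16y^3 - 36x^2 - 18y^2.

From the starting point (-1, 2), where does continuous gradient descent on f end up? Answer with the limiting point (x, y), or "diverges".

(-3, 1)

f is separable, so gradient descent decouples: x follows -∂f/∂x, y follows -∂f/∂y.
∂f/∂x = 24x(x - 1)(x + 3); at x=-1 this is 96, so x decreases.
∂f/∂y = -12y(y - 3)(y - 1); at y=2 this is 24, so y decreases.
x converges to its nearest critical value -3 (a local min of the x-part); y converges to 1. The iterate converges to (-3, 1).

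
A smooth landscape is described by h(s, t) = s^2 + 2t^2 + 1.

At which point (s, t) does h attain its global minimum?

h(s,t) separates as P(s) + Q(t) + 1, so its minimum is min P + min Q + 1.
P'(s) = 2s vanishes at s ∈ {0}; Q'(t) = 4t vanishes at t ∈ {0}.
Local minima of P (where P''>0): P(0)=0. Local minima of Q: Q(0)=0.
So the global minimum of h is P(0) + Q(0) + 1 = 0 + 0 + 1 = 1, attained at (0, 0).

(0, 0)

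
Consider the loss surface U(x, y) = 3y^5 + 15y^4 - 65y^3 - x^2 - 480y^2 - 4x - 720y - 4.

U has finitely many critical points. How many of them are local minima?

U separates as a function of x plus a function of y, so ∇U=0 decouples.
∂U/∂x = -2(x + 2) = 0 at x ∈ {-2}; ∂U/∂y = 15(y - 4)(y + 1)(y + 3)(y + 4) = 0 at y ∈ {-4, -3, -1, 4}.
The Hessian is diagonal: diag(U_xx, U_yy). Second derivatives: U_xx(-2)=-2; U_yy(-4)=-360, U_yy(-3)=210, U_yy(-1)=-450, U_yy(4)=4200.
Local minima occur where both diagonal entries positive: none. Count: 0.

0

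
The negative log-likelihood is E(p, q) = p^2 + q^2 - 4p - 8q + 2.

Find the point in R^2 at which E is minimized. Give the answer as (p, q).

E(p,q) separates as A(p) + B(q) + 2, so its minimum is min A + min B + 2.
A'(p) = 2p - 4 vanishes at p ∈ {2}; B'(q) = 2q - 8 vanishes at q ∈ {4}.
Local minima of A (where A''>0): A(2)=-4. Local minima of B: B(4)=-16.
So the global minimum of E is A(2) + B(4) + 2 = -4 − 16 + 2 = -18, attained at (2, 4).

(2, 4)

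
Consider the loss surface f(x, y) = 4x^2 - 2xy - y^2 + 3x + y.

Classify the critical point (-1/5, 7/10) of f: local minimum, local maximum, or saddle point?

The Hessian of f is constant: H = [[8, -2], [-2, -2]].
det(H) = 8·(-2) − (-2)² = -20.
Since det(H) < 0, H is indefinite and the critical point is a saddle point.

saddle point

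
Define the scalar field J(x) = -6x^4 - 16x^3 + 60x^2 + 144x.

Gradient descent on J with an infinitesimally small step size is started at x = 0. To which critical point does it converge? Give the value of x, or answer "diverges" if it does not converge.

J'(x) = -24(x - 2)(x + 1)(x + 3), so J'(0) = 144.
Gradient descent moves in the -J' direction, i.e. x is decreasing.
The nearest critical point in that direction is x = -1, where J'' = 144 > 0 (a local minimum). The iterate converges there.

-1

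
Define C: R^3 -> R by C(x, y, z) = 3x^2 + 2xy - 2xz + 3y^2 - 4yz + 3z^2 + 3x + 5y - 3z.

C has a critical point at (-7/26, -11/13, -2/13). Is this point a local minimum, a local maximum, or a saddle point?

local minimum

The Hessian is constant: H = [[6, 2, -2], [2, 6, -4], [-2, -4, 6]].
Leading principal minors: Δ₁ = 6, Δ₂ = 32, Δ₃ = 104.
All leading minors are positive, so H is positive definite: a local minimum.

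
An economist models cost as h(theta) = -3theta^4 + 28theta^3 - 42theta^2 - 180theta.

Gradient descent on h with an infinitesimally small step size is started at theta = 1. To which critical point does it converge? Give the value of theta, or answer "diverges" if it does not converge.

h'(theta) = -12(theta - 5)(theta - 3)(theta + 1), so h'(1) = -192.
Gradient descent moves in the -h' direction, i.e. theta is increasing.
The nearest critical point in that direction is theta = 3, where h'' = 96 > 0 (a local minimum). The iterate converges there.

3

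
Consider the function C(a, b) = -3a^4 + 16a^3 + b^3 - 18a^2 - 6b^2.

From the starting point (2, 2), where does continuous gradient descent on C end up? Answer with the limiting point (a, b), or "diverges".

(1, 4)

C is separable, so gradient descent decouples: a follows -∂C/∂a, b follows -∂C/∂b.
∂C/∂a = -12a(a - 3)(a - 1); at a=2 this is 24, so a decreases.
∂C/∂b = 3b(b - 4); at b=2 this is -12, so b increases.
a converges to its nearest critical value 1 (a local min of the a-part); b converges to 4. The iterate converges to (1, 4).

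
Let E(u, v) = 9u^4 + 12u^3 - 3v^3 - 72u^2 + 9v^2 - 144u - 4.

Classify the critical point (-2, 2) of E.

The mixed partial ∂²E/∂u∂v is 0, so the Hessian at any point is diag(E_uu, E_vv) = diag(36(3u^2 + 2u - 4), 18(-v + 1)).
At (-2, 2): H = diag(144, -18).
The eigenvalues have opposite signs, so H is indefinite: a saddle point.

saddle point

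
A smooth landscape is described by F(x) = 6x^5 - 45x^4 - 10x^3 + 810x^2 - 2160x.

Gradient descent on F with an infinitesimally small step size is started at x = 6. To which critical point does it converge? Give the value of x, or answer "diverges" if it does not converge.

4

F'(x) = 30(x - 4)(x - 3)(x - 2)(x + 3), so F'(6) = 6480.
Gradient descent moves in the -F' direction, i.e. x is decreasing.
The nearest critical point in that direction is x = 4, where F'' = 420 > 0 (a local minimum). The iterate converges there.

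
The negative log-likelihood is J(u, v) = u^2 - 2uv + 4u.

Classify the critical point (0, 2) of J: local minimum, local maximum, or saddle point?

The Hessian of J is constant: H = [[2, -2], [-2, 0]].
det(H) = 2·0 − (-2)² = -4.
Since det(H) < 0, H is indefinite and the critical point is a saddle point.

saddle point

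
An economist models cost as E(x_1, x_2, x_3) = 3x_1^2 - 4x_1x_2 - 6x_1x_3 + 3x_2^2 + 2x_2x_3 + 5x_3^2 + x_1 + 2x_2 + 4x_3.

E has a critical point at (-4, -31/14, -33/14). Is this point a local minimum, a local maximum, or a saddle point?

The Hessian is constant: H = [[6, -4, -6], [-4, 6, 2], [-6, 2, 10]].
Leading principal minors: Δ₁ = 6, Δ₂ = 20, Δ₃ = 56.
All leading minors are positive, so H is positive definite: a local minimum.

local minimum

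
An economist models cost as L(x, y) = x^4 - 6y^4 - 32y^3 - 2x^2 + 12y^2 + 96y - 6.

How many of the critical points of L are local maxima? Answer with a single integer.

2

L separates as a function of x plus a function of y, so ∇L=0 decouples.
∂L/∂x = 4x(x - 1)(x + 1) = 0 at x ∈ {-1, 0, 1}; ∂L/∂y = -24(y - 1)(y + 1)(y + 4) = 0 at y ∈ {-4, -1, 1}.
The Hessian is diagonal: diag(L_xx, L_yy). Second derivatives: L_xx(-1)=8, L_xx(0)=-4, L_xx(1)=8; L_yy(-4)=-360, L_yy(-1)=144, L_yy(1)=-240.
Local maxima occur where both diagonal entries negative: (0, -4), (0, 1). Count: 2.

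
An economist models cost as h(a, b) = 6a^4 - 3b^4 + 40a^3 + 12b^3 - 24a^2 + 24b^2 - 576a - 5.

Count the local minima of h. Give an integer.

h separates as a function of a plus a function of b, so ∇h=0 decouples.
∂h/∂a = 24(a - 2)(a + 3)(a + 4) = 0 at a ∈ {-4, -3, 2}; ∂h/∂b = -12b(b - 4)(b + 1) = 0 at b ∈ {-1, 0, 4}.
The Hessian is diagonal: diag(h_aa, h_bb). Second derivatives: h_aa(-4)=144, h_aa(-3)=-120, h_aa(2)=720; h_bb(-1)=-60, h_bb(0)=48, h_bb(4)=-240.
Local minima occur where both diagonal entries positive: (-4, 0), (2, 0). Count: 2.

2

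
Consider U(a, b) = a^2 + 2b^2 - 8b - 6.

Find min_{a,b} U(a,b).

-14

U(a,b) separates as P(a) + Q(b) − 6, so its minimum is min P + min Q − 6.
P'(a) = 2a vanishes at a ∈ {0}; Q'(b) = 4b - 8 vanishes at b ∈ {2}.
Local minima of P (where P''>0): P(0)=0. Local minima of Q: Q(2)=-8.
So the global minimum of U is P(0) + Q(2) − 6 = 0 − 8 − 6 = -14, attained at (0, 2).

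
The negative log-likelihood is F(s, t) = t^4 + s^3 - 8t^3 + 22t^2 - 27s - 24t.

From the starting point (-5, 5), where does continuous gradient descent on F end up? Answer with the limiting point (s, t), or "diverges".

diverges

F is separable, so gradient descent decouples: s follows -∂F/∂s, t follows -∂F/∂t.
∂F/∂s = 3(s - 3)(s + 3); at s=-5 this is 48, so s decreases.
∂F/∂t = 4(t - 3)(t - 2)(t - 1); at t=5 this is 96, so t decreases.
The s-coordinate has no critical point in that direction and runs off to infinity.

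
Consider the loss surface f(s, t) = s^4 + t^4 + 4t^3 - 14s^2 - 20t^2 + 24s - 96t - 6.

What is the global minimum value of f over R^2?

-402

f(s,t) separates as P(s) + Q(t) − 6, so its minimum is min P + min Q − 6.
P'(s) = 4(s - 2)(s - 1)(s + 3) vanishes at s ∈ {-3, 1, 2}; Q'(t) = 4(t - 3)(t + 2)(t + 4) vanishes at t ∈ {-4, -2, 3}.
Local minima of P (where P''>0): P(-3)=-117, P(2)=8. Local minima of Q: Q(-4)=64, Q(3)=-279.
So the global minimum of f is P(-3) + Q(3) − 6 = -117 − 279 − 6 = -402, attained at (-3, 3).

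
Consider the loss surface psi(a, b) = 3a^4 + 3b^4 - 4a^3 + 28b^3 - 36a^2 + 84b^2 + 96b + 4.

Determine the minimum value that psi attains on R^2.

-249

psi(a,b) separates as P(a) + Q(b) + 4, so its minimum is min P + min Q + 4.
P'(a) = 12a(a - 3)(a + 2) vanishes at a ∈ {-2, 0, 3}; Q'(b) = 12(b + 1)(b + 2)(b + 4) vanishes at b ∈ {-4, -2, -1}.
Local minima of P (where P''>0): P(-2)=-64, P(3)=-189. Local minima of Q: Q(-4)=-64, Q(-1)=-37.
So the global minimum of psi is P(3) + Q(-4) + 4 = -189 − 64 + 4 = -249, attained at (3, -4).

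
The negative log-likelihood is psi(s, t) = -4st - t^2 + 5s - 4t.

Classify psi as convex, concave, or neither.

neither

psi is quadratic, so its Hessian is the constant matrix H = [[0, -4], [-4, -2]].
det(H) = -16, tr(H) = -2.
det(H) < 0, so H is indefinite: neither convex nor concave.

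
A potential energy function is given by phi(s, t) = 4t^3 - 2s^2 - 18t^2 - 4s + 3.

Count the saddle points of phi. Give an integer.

1

phi separates as a function of s plus a function of t, so ∇phi=0 decouples.
∂phi/∂s = -4(s + 1) = 0 at s ∈ {-1}; ∂phi/∂t = 12t(t - 3) = 0 at t ∈ {0, 3}.
The Hessian is diagonal: diag(phi_ss, phi_tt). Second derivatives: phi_ss(-1)=-4; phi_tt(0)=-36, phi_tt(3)=36.
Saddle points occur where the two diagonal entries have opposite signs: (-1, 3). Count: 1.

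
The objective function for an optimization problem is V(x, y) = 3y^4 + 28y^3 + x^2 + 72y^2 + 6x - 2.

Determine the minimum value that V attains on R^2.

V(x,y) separates as P(x) + Q(y) − 2, so its minimum is min P + min Q − 2.
P'(x) = 2x + 6 vanishes at x ∈ {-3}; Q'(y) = 12y(y + 3)(y + 4) vanishes at y ∈ {-4, -3, 0}.
Local minima of P (where P''>0): P(-3)=-9. Local minima of Q: Q(-4)=128, Q(0)=0.
So the global minimum of V is P(-3) + Q(0) − 2 = -9 + 0 − 2 = -11, attained at (-3, 0).

-11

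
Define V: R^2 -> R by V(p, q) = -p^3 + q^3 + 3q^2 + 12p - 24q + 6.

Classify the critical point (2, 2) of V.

saddle point

The mixed partial ∂²V/∂p∂q is 0, so the Hessian at any point is diag(V_pp, V_qq) = diag(-6p, 6(q + 1)).
At (2, 2): H = diag(-12, 18).
The eigenvalues have opposite signs, so H is indefinite: a saddle point.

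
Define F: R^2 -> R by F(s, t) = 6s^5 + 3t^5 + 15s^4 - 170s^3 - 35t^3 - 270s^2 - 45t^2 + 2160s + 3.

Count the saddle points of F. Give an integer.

8

F separates as a function of s plus a function of t, so ∇F=0 decouples.
∂F/∂s = 30(s - 3)(s - 2)(s + 3)(s + 4) = 0 at s ∈ {-4, -3, 2, 3}; ∂F/∂t = 15t(t - 3)(t + 1)(t + 2) = 0 at t ∈ {-2, -1, 0, 3}.
The Hessian is diagonal: diag(F_ss, F_tt). Second derivatives: F_ss(-4)=-1260, F_ss(-3)=900, F_ss(2)=-900, F_ss(3)=1260; F_tt(-2)=-150, F_tt(-1)=60, F_tt(0)=-90, F_tt(3)=900.
Saddle points occur where the two diagonal entries have opposite signs: (-4, -1), (-4, 3), (-3, -2), (-3, 0), (2, -1), (2, 3), (3, -2), (3, 0). Count: 8.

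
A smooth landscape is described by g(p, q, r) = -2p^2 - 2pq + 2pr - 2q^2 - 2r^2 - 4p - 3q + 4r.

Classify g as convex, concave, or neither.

concave

g is quadratic, so its Hessian is the constant matrix H = [[-4, -2, 2], [-2, -4, 0], [2, 0, -4]].
Leading principal minors: -4, 12, -32.
Signs alternate −, +, − ⇒ H ≺ 0 ⇒ concave.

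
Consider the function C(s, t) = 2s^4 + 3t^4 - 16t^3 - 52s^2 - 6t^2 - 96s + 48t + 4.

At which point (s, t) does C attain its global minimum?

C(s,t) separates as P(s) + Q(t) + 4, so its minimum is min P + min Q + 4.
P'(s) = 8(s - 4)(s + 1)(s + 3) vanishes at s ∈ {-3, -1, 4}; Q'(t) = 12(t - 4)(t - 1)(t + 1) vanishes at t ∈ {-1, 1, 4}.
Local minima of P (where P''>0): P(-3)=-18, P(4)=-704. Local minima of Q: Q(-1)=-35, Q(4)=-160.
So the global minimum of C is P(4) + Q(4) + 4 = -704 − 160 + 4 = -860, attained at (4, 4).

(4, 4)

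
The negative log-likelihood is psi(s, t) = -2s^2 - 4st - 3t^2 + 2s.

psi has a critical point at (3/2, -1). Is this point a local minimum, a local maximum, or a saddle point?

local maximum

The Hessian of psi is constant: H = [[-4, -4], [-4, -6]].
det(H) = (-4)·(-6) − (-4)² = 8.
det(H) > 0 and tr(H) = -10 < 0, so H is negative definite and the point is a local maximum.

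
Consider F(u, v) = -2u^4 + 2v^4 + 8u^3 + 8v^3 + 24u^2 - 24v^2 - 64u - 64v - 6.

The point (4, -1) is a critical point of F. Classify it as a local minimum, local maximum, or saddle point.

The mixed partial ∂²F/∂u∂v is 0, so the Hessian at any point is diag(F_uu, F_vv) = diag(24(-u^2 + 2u + 2), 24(v^2 + 2v - 2)).
At (4, -1): H = diag(-144, -72).
Both eigenvalues are negative, so H is negative definite: a local maximum.

local maximum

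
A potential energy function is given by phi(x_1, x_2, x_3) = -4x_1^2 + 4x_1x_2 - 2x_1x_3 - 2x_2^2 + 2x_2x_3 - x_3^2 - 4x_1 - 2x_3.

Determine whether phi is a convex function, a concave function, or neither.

concave

phi is quadratic, so its Hessian is the constant matrix H = [[-8, 4, -2], [4, -4, 2], [-2, 2, -2]].
Leading principal minors: -8, 16, -16.
Signs alternate −, +, − ⇒ H ≺ 0 ⇒ concave.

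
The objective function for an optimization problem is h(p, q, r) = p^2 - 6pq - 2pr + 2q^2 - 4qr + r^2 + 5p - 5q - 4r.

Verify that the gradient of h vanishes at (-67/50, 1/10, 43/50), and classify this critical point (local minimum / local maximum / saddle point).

saddle point

∇h = (2p - 6q - 2r + 5, -6p + 4q - 4r - 5, -2p - 4q + 2r - 4); substituting (-67/50, 1/10, 43/50) gives ∇h = (0, 0, 0), so (-67/50, 1/10, 43/50) is indeed a critical point.
The Hessian is constant: H = [[2, -6, -2], [-6, 4, -4], [-2, -4, 2]].
Leading principal minors: Δ₁ = 2, Δ₂ = -28, Δ₃ = -200.
The minors fit neither the all-positive nor the alternating-sign pattern, so H is indefinite: a saddle point.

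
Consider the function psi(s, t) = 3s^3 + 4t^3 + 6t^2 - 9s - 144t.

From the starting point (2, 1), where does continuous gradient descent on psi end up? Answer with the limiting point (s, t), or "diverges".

psi is separable, so gradient descent decouples: s follows -∂psi/∂s, t follows -∂psi/∂t.
∂psi/∂s = 9(s - 1)(s + 1); at s=2 this is 27, so s decreases.
∂psi/∂t = 12(t - 3)(t + 4); at t=1 this is -120, so t increases.
s converges to its nearest critical value 1 (a local min of the s-part); t converges to 3. The iterate converges to (1, 3).

(1, 3)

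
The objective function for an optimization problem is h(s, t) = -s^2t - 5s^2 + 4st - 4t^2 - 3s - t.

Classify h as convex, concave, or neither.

neither

The term -s^2t is cubic, so the Hessian is not constant.
∂²h/∂s² = -2t - 10, which takes both signs as t varies (negative for sufficiently large t). A diagonal entry of the Hessian changing sign means the Hessian is neither positive- nor negative-semidefinite on all of R^2.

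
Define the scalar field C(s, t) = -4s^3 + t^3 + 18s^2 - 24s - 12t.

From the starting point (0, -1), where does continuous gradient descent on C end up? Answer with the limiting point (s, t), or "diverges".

(1, 2)

C is separable, so gradient descent decouples: s follows -∂C/∂s, t follows -∂C/∂t.
∂C/∂s = -12(s - 2)(s - 1); at s=0 this is -24, so s increases.
∂C/∂t = 3(t - 2)(t + 2); at t=-1 this is -9, so t increases.
s converges to its nearest critical value 1 (a local min of the s-part); t converges to 2. The iterate converges to (1, 2).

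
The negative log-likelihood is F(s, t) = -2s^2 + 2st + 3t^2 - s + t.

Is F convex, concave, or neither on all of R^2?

neither

F is quadratic, so its Hessian is the constant matrix H = [[-4, 2], [2, 6]].
det(H) = -28, tr(H) = 2.
det(H) < 0, so H is indefinite: neither convex nor concave.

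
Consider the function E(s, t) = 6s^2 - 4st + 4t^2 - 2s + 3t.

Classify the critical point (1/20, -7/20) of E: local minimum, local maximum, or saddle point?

local minimum

The Hessian of E is constant: H = [[12, -4], [-4, 8]].
det(H) = 12·8 − (-4)² = 80.
det(H) > 0 and tr(H) = 20 > 0, so H is positive definite and the point is a local minimum.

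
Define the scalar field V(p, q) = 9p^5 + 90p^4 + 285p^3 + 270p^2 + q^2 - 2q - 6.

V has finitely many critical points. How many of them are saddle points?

V separates as a function of p plus a function of q, so ∇V=0 decouples.
∂V/∂p = 45p(p + 1)(p + 3)(p + 4) = 0 at p ∈ {-4, -3, -1, 0}; ∂V/∂q = 2(q - 1) = 0 at q ∈ {1}.
The Hessian is diagonal: diag(V_pp, V_qq). Second derivatives: V_pp(-4)=-540, V_pp(-3)=270, V_pp(-1)=-270, V_pp(0)=540; V_qq(1)=2.
Saddle points occur where the two diagonal entries have opposite signs: (-4, 1), (-1, 1). Count: 2.

2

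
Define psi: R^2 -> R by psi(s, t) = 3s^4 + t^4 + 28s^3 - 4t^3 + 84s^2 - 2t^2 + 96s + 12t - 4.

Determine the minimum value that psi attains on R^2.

psi(s,t) separates as P(s) + Q(t) − 4, so its minimum is min P + min Q − 4.
P'(s) = 12(s + 1)(s + 2)(s + 4) vanishes at s ∈ {-4, -2, -1}; Q'(t) = 4(t - 3)(t - 1)(t + 1) vanishes at t ∈ {-1, 1, 3}.
Local minima of P (where P''>0): P(-4)=-64, P(-1)=-37. Local minima of Q: Q(-1)=-9, Q(3)=-9.
So the global minimum of psi is P(-4) + Q(-1) − 4 = -64 − 9 − 4 = -77, attained at (-4, -1).

-77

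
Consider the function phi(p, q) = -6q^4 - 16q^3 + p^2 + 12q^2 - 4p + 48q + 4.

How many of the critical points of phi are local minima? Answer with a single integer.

phi separates as a function of p plus a function of q, so ∇phi=0 decouples.
∂phi/∂p = 2(p - 2) = 0 at p ∈ {2}; ∂phi/∂q = -24(q - 1)(q + 1)(q + 2) = 0 at q ∈ {-2, -1, 1}.
The Hessian is diagonal: diag(phi_pp, phi_qq). Second derivatives: phi_pp(2)=2; phi_qq(-2)=-72, phi_qq(-1)=48, phi_qq(1)=-144.
Local minima occur where both diagonal entries positive: (2, -1). Count: 1.

1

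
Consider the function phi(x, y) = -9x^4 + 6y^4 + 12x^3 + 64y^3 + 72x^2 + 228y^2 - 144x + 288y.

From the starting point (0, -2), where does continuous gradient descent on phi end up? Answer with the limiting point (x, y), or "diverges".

phi is separable, so gradient descent decouples: x follows -∂phi/∂x, y follows -∂phi/∂y.
∂phi/∂x = -36(x - 2)(x - 1)(x + 2); at x=0 this is -144, so x increases.
∂phi/∂y = 24(y + 1)(y + 3)(y + 4); at y=-2 this is -48, so y increases.
x converges to its nearest critical value 1 (a local min of the x-part); y converges to -1. The iterate converges to (1, -1).

(1, -1)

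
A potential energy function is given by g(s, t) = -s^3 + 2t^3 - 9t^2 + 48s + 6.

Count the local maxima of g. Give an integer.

g separates as a function of s plus a function of t, so ∇g=0 decouples.
∂g/∂s = -3(s - 4)(s + 4) = 0 at s ∈ {-4, 4}; ∂g/∂t = 6t(t - 3) = 0 at t ∈ {0, 3}.
The Hessian is diagonal: diag(g_ss, g_tt). Second derivatives: g_ss(-4)=24, g_ss(4)=-24; g_tt(0)=-18, g_tt(3)=18.
Local maxima occur where both diagonal entries negative: (4, 0). Count: 1.

1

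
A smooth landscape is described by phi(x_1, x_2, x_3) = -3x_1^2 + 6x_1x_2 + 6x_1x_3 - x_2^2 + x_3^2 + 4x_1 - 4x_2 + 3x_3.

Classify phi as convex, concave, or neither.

phi is quadratic, so its Hessian is the constant matrix H = [[-6, 6, 6], [6, -2, 0], [6, 0, 2]].
Leading principal minors: -6, -24, 24.
Neither pattern holds ⇒ H is indefinite ⇒ neither convex nor concave.

neither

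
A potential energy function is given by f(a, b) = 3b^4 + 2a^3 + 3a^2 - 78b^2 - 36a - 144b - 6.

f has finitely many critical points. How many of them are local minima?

2

f separates as a function of a plus a function of b, so ∇f=0 decouples.
∂f/∂a = 6(a - 2)(a + 3) = 0 at a ∈ {-3, 2}; ∂f/∂b = 12(b - 4)(b + 1)(b + 3) = 0 at b ∈ {-3, -1, 4}.
The Hessian is diagonal: diag(f_aa, f_bb). Second derivatives: f_aa(-3)=-30, f_aa(2)=30; f_bb(-3)=168, f_bb(-1)=-120, f_bb(4)=420.
Local minima occur where both diagonal entries positive: (2, -3), (2, 4). Count: 2.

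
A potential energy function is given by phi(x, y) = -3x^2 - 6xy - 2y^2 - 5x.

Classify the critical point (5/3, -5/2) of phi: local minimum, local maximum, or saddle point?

saddle point

The Hessian of phi is constant: H = [[-6, -6], [-6, -4]].
det(H) = (-6)·(-4) − (-6)² = -12.
Since det(H) < 0, H is indefinite and the critical point is a saddle point.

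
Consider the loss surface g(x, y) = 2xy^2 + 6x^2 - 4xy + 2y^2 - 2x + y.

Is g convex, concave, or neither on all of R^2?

The term 2xy^2 is cubic, so the Hessian is not constant.
∂²g/∂y² = 4x + 4, which takes both signs as x varies (negative for sufficiently negative x). A diagonal entry of the Hessian changing sign means the Hessian is neither positive- nor negative-semidefinite on all of R^2.

neither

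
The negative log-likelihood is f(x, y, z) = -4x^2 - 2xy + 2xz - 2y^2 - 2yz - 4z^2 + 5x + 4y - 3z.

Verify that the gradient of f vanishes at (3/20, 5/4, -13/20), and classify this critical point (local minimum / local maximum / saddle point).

∇f = (-8x - 2y + 2z + 5, -2x - 4y - 2z + 4, 2x - 2y - 8z - 3); substituting (3/20, 5/4, -13/20) gives ∇f = (0, 0, 0), so (3/20, 5/4, -13/20) is indeed a critical point.
The Hessian is constant: H = [[-8, -2, 2], [-2, -4, -2], [2, -2, -8]].
Leading principal minors: Δ₁ = -8, Δ₂ = 28, Δ₃ = -160.
The minors alternate sign starting negative (−, +, −), so H is negative definite: a local maximum.

local maximum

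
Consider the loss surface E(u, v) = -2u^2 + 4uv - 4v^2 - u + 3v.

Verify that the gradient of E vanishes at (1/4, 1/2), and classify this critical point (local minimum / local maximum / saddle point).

local maximum

∇E = (-4u + 4v - 1, 4u - 8v + 3); substituting (1/4, 1/2) gives ∇E = (0, 0), so (1/4, 1/2) is indeed a critical point.
The Hessian of E is constant: H = [[-4, 4], [4, -8]].
det(H) = (-4)·(-8) − 4² = 16.
det(H) > 0 and tr(H) = -12 < 0, so H is negative definite and the point is a local maximum.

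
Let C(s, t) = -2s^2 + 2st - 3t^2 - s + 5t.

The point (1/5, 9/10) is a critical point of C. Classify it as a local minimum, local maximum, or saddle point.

local maximum

The Hessian of C is constant: H = [[-4, 2], [2, -6]].
det(H) = (-4)·(-6) − 2² = 20.
det(H) > 0 and tr(H) = -10 < 0, so H is negative definite and the point is a local maximum.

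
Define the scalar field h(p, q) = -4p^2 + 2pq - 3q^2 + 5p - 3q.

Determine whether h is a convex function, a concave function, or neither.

h is quadratic, so its Hessian is the constant matrix H = [[-8, 2], [2, -6]].
det(H) = 44, tr(H) = -14.
det(H) > 0 and tr(H) < 0, so H is negative definite everywhere: concave.

concave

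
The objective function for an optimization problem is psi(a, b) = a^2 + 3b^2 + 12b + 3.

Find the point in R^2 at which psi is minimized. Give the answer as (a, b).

(0, -2)

psi(a,b) separates as P(a) + Q(b) + 3, so its minimum is min P + min Q + 3.
P'(a) = 2a vanishes at a ∈ {0}; Q'(b) = 6b + 12 vanishes at b ∈ {-2}.
Local minima of P (where P''>0): P(0)=0. Local minima of Q: Q(-2)=-12.
So the global minimum of psi is P(0) + Q(-2) + 3 = 0 − 12 + 3 = -9, attained at (0, -2).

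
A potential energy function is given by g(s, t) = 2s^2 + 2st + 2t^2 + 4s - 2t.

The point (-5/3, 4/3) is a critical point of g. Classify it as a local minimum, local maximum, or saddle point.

The Hessian of g is constant: H = [[4, 2], [2, 4]].
det(H) = 4·4 − 2² = 12.
det(H) > 0 and tr(H) = 8 > 0, so H is positive definite and the point is a local minimum.

local minimum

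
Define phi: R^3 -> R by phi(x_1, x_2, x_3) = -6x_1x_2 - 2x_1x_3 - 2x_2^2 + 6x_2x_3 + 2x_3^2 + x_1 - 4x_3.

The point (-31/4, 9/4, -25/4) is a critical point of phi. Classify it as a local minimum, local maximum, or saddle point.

saddle point

The Hessian is constant: H = [[0, -6, -2], [-6, -4, 6], [-2, 6, 4]].
Leading principal minors: Δ₁ = 0, Δ₂ = -36, Δ₃ = 16.
The minors fit neither the all-positive nor the alternating-sign pattern, so H is indefinite: a saddle point.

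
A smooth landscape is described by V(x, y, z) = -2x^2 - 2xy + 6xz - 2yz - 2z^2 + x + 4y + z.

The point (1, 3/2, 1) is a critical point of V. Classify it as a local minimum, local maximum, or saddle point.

The Hessian is constant: H = [[-4, -2, 6], [-2, 0, -2], [6, -2, -4]].
Leading principal minors: Δ₁ = -4, Δ₂ = -4, Δ₃ = 80.
The minors fit neither the all-positive nor the alternating-sign pattern, so H is indefinite: a saddle point.

saddle point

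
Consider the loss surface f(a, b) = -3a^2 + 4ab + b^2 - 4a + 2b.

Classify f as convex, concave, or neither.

neither

f is quadratic, so its Hessian is the constant matrix H = [[-6, 4], [4, 2]].
det(H) = -28, tr(H) = -4.
det(H) < 0, so H is indefinite: neither convex nor concave.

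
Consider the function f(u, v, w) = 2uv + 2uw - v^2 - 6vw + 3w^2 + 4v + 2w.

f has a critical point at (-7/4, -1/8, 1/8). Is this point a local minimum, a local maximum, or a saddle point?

The Hessian is constant: H = [[0, 2, 2], [2, -2, -6], [2, -6, 6]].
Leading principal minors: Δ₁ = 0, Δ₂ = -4, Δ₃ = -64.
The minors fit neither the all-positive nor the alternating-sign pattern, so H is indefinite: a saddle point.

saddle point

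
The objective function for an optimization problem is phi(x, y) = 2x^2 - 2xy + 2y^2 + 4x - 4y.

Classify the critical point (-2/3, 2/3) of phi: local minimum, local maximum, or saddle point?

The Hessian of phi is constant: H = [[4, -2], [-2, 4]].
det(H) = 4·4 − (-2)² = 12.
det(H) > 0 and tr(H) = 8 > 0, so H is positive definite and the point is a local minimum.

local minimum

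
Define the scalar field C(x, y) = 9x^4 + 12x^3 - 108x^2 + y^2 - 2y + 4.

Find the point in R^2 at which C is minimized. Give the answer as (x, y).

(-3, 1)

C(x,y) separates as P(x) + Q(y) + 4, so its minimum is min P + min Q + 4.
P'(x) = 36x(x - 2)(x + 3) vanishes at x ∈ {-3, 0, 2}; Q'(y) = 2y - 2 vanishes at y ∈ {1}.
Local minima of P (where P''>0): P(-3)=-567, P(2)=-192. Local minima of Q: Q(1)=-1.
So the global minimum of C is P(-3) + Q(1) + 4 = -567 − 1 + 4 = -564, attained at (-3, 1).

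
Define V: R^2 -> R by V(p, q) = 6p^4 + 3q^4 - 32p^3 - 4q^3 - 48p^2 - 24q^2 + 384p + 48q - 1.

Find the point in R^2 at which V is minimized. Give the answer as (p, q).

(-2, -2)

V(p,q) separates as A(p) + B(q) − 1, so its minimum is min A + min B − 1.
A'(p) = 24(p - 4)(p - 2)(p + 2) vanishes at p ∈ {-2, 2, 4}; B'(q) = 12(q - 2)(q - 1)(q + 2) vanishes at q ∈ {-2, 1, 2}.
Local minima of A (where A''>0): A(-2)=-608, A(4)=256. Local minima of B: B(-2)=-112, B(2)=16.
So the global minimum of V is A(-2) + B(-2) − 1 = -608 − 112 − 1 = -721, attained at (-2, -2).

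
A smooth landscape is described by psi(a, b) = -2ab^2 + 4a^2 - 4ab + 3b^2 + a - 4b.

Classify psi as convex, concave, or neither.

The term -2ab^2 is cubic, so the Hessian is not constant.
∂²psi/∂b² = -4a + 6, which takes both signs as a varies (negative for sufficiently large a). A diagonal entry of the Hessian changing sign means the Hessian is neither positive- nor negative-semidefinite on all of R^2.

neither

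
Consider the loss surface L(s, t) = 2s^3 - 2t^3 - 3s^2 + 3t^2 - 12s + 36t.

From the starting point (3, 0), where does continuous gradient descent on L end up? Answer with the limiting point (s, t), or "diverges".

(2, -2)

L is separable, so gradient descent decouples: s follows -∂L/∂s, t follows -∂L/∂t.
∂L/∂s = 6(s - 2)(s + 1); at s=3 this is 24, so s decreases.
∂L/∂t = -6(t - 3)(t + 2); at t=0 this is 36, so t decreases.
s converges to its nearest critical value 2 (a local min of the s-part); t converges to -2. The iterate converges to (2, -2).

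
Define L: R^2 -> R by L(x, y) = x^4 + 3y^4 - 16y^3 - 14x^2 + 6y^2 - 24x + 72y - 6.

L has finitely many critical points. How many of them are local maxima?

1

L separates as a function of x plus a function of y, so ∇L=0 decouples.
∂L/∂x = 4(x - 3)(x + 1)(x + 2) = 0 at x ∈ {-2, -1, 3}; ∂L/∂y = 12(y - 3)(y - 2)(y + 1) = 0 at y ∈ {-1, 2, 3}.
The Hessian is diagonal: diag(L_xx, L_yy). Second derivatives: L_xx(-2)=20, L_xx(-1)=-16, L_xx(3)=80; L_yy(-1)=144, L_yy(2)=-36, L_yy(3)=48.
Local maxima occur where both diagonal entries negative: (-1, 2). Count: 1.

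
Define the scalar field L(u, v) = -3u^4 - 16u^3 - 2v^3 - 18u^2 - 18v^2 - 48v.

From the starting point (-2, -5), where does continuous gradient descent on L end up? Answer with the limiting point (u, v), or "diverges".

(-1, -4)

L is separable, so gradient descent decouples: u follows -∂L/∂u, v follows -∂L/∂v.
∂L/∂u = -12u(u + 1)(u + 3); at u=-2 this is -24, so u increases.
∂L/∂v = -6(v + 2)(v + 4); at v=-5 this is -18, so v increases.
u converges to its nearest critical value -1 (a local min of the u-part); v converges to -4. The iterate converges to (-1, -4).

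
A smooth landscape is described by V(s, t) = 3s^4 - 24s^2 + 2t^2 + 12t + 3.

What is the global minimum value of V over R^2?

-63

V(s,t) separates as P(s) + Q(t) + 3, so its minimum is min P + min Q + 3.
P'(s) = 12s(s - 2)(s + 2) vanishes at s ∈ {-2, 0, 2}; Q'(t) = 4(t + 3) vanishes at t ∈ {-3}.
Local minima of P (where P''>0): P(-2)=-48, P(2)=-48. Local minima of Q: Q(-3)=-18.
So the global minimum of V is P(-2) + Q(-3) + 3 = -48 − 18 + 3 = -63, attained at (-2, -3).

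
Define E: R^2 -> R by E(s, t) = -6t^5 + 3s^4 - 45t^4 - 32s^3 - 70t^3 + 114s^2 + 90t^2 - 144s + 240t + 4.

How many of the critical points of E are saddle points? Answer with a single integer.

6

E separates as a function of s plus a function of t, so ∇E=0 decouples.
∂E/∂s = 12(s - 4)(s - 3)(s - 1) = 0 at s ∈ {1, 3, 4}; ∂E/∂t = -30(t - 1)(t + 1)(t + 2)(t + 4) = 0 at t ∈ {-4, -2, -1, 1}.
The Hessian is diagonal: diag(E_ss, E_tt). Second derivatives: E_ss(1)=72, E_ss(3)=-24, E_ss(4)=36; E_tt(-4)=900, E_tt(-2)=-180, E_tt(-1)=180, E_tt(1)=-900.
Saddle points occur where the two diagonal entries have opposite signs: (1, -2), (1, 1), (3, -4), (3, -1), (4, -2), (4, 1). Count: 6.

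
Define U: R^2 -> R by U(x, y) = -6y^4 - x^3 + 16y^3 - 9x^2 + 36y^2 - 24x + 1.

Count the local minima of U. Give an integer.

1

U separates as a function of x plus a function of y, so ∇U=0 decouples.
∂U/∂x = -3(x + 2)(x + 4) = 0 at x ∈ {-4, -2}; ∂U/∂y = -24y(y - 3)(y + 1) = 0 at y ∈ {-1, 0, 3}.
The Hessian is diagonal: diag(U_xx, U_yy). Second derivatives: U_xx(-4)=6, U_xx(-2)=-6; U_yy(-1)=-96, U_yy(0)=72, U_yy(3)=-288.
Local minima occur where both diagonal entries positive: (-4, 0). Count: 1.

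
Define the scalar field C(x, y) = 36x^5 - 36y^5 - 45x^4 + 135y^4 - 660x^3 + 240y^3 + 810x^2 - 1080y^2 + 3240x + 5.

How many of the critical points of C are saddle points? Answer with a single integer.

C separates as a function of x plus a function of y, so ∇C=0 decouples.
∂C/∂x = 180(x - 3)(x - 2)(x + 1)(x + 3) = 0 at x ∈ {-3, -1, 2, 3}; ∂C/∂y = -180y(y - 3)(y - 2)(y + 2) = 0 at y ∈ {-2, 0, 2, 3}.
The Hessian is diagonal: diag(C_xx, C_yy). Second derivatives: C_xx(-3)=-10800, C_xx(-1)=4320, C_xx(2)=-2700, C_xx(3)=4320; C_yy(-2)=7200, C_yy(0)=-2160, C_yy(2)=1440, C_yy(3)=-2700.
Saddle points occur where the two diagonal entries have opposite signs: (-3, -2), (-3, 2), (-1, 0), (-1, 3), (2, -2), (2, 2), (3, 0), (3, 3). Count: 8.

8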